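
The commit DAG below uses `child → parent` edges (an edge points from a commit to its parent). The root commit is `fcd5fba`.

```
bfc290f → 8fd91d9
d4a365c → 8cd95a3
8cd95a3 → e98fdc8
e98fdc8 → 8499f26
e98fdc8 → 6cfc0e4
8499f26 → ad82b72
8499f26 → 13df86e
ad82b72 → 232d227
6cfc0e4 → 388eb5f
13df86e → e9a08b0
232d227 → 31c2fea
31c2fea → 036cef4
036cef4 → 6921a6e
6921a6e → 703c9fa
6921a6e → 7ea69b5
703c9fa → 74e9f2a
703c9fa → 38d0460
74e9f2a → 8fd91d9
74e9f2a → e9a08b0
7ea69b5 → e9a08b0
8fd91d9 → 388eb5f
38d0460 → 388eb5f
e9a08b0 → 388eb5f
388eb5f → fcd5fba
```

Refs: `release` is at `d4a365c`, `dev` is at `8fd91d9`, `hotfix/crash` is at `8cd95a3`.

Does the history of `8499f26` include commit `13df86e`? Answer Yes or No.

Ancestors of 8499f26 (commits reachable by following parents): {036cef4, 13df86e, 232d227, 31c2fea, 388eb5f, 38d0460, 6921a6e, 703c9fa, 74e9f2a, 7ea69b5, 8499f26, 8fd91d9, ad82b72, e9a08b0, fcd5fba}.
13df86e is in that set, so it is an ancestor of 8499f26.

Yes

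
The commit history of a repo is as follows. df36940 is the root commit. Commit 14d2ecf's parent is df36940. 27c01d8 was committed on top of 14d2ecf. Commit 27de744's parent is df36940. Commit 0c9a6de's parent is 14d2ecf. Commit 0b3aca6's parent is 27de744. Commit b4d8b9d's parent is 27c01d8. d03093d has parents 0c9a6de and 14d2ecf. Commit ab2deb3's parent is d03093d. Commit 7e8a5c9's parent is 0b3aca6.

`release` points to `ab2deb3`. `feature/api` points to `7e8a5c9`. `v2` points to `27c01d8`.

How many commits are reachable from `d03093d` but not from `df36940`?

3

Reachable from d03093d: {0c9a6de, 14d2ecf, d03093d, df36940}.
Reachable from df36940: {df36940}.
In d03093d's history but not df36940's: {0c9a6de, 14d2ecf, d03093d} — 3 commits.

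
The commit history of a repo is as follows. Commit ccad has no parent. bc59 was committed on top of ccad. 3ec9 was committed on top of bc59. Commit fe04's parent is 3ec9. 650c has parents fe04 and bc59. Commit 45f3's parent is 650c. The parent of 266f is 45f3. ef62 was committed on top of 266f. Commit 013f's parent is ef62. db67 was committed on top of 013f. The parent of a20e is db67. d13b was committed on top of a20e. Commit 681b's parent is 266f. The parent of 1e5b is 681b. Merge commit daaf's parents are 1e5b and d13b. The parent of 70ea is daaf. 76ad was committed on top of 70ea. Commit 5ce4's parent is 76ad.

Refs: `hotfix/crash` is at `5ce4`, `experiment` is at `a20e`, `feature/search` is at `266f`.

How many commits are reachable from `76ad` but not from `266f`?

10

Reachable from 76ad: {013f, 1e5b, 266f, 3ec9, 45f3, 650c, 681b, 70ea, 76ad, a20e, bc59, ccad, d13b, daaf, db67, ef62, fe04}.
Reachable from 266f: {266f, 3ec9, 45f3, 650c, bc59, ccad, fe04}.
In 76ad's history but not 266f's: {013f, 1e5b, 681b, 70ea, 76ad, a20e, d13b, daaf, db67, ef62} — 10 commits.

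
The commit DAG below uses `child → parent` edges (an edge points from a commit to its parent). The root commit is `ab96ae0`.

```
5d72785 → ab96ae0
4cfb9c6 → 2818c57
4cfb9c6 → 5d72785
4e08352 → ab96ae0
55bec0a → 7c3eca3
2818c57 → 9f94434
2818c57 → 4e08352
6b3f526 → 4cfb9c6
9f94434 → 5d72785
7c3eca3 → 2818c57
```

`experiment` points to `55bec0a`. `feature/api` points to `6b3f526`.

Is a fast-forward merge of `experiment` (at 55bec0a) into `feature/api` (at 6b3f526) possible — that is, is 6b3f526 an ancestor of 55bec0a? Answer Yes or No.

A fast-forward from 6b3f526 to 55bec0a is possible iff 6b3f526 is an ancestor of 55bec0a.
Ancestors of 55bec0a: {2818c57, 4e08352, 55bec0a, 5d72785, 7c3eca3, 9f94434, ab96ae0}.
6b3f526 is not among them, so fast-forward is not possible.

No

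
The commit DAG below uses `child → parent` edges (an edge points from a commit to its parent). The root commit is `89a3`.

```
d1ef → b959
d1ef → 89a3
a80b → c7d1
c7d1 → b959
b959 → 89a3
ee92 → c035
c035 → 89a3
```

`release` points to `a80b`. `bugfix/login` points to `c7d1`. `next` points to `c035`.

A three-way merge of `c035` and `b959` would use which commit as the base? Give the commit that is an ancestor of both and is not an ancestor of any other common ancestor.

Ancestors of c035: {89a3, c035}.
Ancestors of b959: {89a3, b959}.
Common ancestors: {89a3}.
The only common ancestor is 89a3, so it is the merge base.

89a3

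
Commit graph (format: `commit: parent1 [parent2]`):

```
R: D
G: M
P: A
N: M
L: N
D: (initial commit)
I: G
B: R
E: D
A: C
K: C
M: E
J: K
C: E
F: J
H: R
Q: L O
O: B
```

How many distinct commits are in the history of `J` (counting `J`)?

Walking parent pointers from J: reachable set = {C, D, E, J, K}.
That is 5 commits.

5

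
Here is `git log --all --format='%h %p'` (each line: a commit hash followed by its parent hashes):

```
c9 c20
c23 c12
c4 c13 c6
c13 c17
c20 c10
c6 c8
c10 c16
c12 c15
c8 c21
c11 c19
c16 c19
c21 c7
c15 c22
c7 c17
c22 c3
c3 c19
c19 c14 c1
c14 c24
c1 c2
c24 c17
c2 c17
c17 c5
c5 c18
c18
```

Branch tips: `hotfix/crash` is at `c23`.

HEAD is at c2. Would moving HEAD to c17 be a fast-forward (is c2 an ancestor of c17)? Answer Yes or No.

No

A fast-forward from c2 to c17 is possible iff c2 is an ancestor of c17.
Ancestors of c17: {c17, c18, c5}.
c2 is not among them, so fast-forward is not possible.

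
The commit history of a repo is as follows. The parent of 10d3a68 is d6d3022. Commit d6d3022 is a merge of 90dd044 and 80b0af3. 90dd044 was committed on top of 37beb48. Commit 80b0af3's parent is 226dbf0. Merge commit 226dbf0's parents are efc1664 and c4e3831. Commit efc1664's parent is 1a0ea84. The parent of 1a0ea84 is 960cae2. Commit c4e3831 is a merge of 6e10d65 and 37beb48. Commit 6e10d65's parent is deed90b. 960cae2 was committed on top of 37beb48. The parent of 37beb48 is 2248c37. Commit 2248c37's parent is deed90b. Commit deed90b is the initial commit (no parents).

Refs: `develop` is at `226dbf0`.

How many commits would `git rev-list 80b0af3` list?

Walking parent pointers from 80b0af3: reachable set = {1a0ea84, 2248c37, 226dbf0, 37beb48, 6e10d65, 80b0af3, 960cae2, c4e3831, deed90b, efc1664}.
That is 10 commits.

10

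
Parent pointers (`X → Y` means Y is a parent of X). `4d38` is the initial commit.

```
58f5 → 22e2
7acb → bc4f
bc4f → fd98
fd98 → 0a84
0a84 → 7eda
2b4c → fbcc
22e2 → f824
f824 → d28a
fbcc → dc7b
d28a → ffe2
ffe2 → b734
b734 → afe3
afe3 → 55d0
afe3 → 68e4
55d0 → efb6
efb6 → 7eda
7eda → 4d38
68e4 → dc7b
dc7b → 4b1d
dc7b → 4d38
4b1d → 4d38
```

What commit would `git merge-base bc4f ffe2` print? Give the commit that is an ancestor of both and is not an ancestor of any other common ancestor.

7eda

Ancestors of bc4f: {0a84, 4d38, 7eda, bc4f, fd98}.
Ancestors of ffe2: {4b1d, 4d38, 55d0, 68e4, 7eda, afe3, b734, dc7b, efb6, ffe2}.
Common ancestors: {4d38, 7eda}.
Among these, 7eda is not an ancestor of any other common ancestor — it is the merge base.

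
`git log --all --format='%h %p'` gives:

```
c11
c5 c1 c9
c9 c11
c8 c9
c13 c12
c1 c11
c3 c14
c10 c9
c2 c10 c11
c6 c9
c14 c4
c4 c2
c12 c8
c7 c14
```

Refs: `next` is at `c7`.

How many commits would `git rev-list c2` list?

4

Walking parent pointers from c2: reachable set = {c10, c11, c2, c9}.
That is 4 commits.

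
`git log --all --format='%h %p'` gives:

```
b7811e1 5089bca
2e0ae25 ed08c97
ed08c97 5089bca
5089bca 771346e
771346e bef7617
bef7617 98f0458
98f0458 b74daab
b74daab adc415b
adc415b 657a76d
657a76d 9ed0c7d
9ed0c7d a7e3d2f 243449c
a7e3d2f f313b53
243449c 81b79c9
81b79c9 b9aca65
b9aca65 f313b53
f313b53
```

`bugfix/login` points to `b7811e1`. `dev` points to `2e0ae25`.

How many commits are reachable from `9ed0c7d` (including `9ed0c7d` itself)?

6

Walking parent pointers from 9ed0c7d: reachable set = {243449c, 81b79c9, 9ed0c7d, a7e3d2f, b9aca65, f313b53}.
That is 6 commits.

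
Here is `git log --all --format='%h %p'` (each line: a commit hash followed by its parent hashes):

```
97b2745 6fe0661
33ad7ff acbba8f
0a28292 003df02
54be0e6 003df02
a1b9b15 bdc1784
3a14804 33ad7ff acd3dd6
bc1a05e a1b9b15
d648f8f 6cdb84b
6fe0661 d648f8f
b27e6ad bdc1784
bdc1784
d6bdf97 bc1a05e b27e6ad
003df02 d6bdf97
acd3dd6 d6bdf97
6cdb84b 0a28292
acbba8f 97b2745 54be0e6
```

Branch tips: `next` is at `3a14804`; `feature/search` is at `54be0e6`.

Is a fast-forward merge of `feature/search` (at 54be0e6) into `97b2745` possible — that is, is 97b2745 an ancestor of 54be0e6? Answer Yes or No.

No

A fast-forward from 97b2745 to 54be0e6 is possible iff 97b2745 is an ancestor of 54be0e6.
Ancestors of 54be0e6: {003df02, 54be0e6, a1b9b15, b27e6ad, bc1a05e, bdc1784, d6bdf97}.
97b2745 is not among them, so fast-forward is not possible.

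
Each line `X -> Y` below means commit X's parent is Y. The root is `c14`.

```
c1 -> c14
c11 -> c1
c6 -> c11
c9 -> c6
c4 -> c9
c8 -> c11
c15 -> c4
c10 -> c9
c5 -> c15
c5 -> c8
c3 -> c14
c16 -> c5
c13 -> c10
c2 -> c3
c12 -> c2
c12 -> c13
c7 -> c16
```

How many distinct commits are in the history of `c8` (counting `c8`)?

Walking parent pointers from c8: reachable set = {c1, c11, c14, c8}.
That is 4 commits.

4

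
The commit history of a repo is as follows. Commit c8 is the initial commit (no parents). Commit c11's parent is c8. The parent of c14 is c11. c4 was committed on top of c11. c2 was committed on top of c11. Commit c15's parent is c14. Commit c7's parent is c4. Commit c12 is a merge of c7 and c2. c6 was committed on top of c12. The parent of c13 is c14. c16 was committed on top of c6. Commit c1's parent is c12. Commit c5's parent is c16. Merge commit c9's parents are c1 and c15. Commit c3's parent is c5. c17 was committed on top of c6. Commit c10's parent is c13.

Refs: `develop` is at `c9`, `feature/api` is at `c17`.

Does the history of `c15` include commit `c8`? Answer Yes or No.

Yes

Ancestors of c15 (commits reachable by following parents): {c11, c14, c15, c8}.
c8 is in that set, so it is an ancestor of c15.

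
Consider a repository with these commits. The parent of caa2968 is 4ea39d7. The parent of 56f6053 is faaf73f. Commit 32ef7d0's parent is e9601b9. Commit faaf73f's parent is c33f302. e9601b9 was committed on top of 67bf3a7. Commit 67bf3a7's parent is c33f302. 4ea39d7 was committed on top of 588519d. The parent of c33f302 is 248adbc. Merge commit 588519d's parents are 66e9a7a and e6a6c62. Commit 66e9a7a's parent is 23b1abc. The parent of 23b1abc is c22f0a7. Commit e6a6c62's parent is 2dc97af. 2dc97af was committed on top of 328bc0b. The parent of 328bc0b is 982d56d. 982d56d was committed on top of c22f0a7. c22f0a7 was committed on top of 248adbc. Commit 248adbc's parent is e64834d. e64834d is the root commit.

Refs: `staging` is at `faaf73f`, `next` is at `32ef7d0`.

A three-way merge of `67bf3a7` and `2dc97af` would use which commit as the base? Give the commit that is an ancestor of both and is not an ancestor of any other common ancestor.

248adbc

Ancestors of 67bf3a7: {248adbc, 67bf3a7, c33f302, e64834d}.
Ancestors of 2dc97af: {248adbc, 2dc97af, 328bc0b, 982d56d, c22f0a7, e64834d}.
Common ancestors: {248adbc, e64834d}.
Among these, 248adbc is not an ancestor of any other common ancestor — it is the merge base.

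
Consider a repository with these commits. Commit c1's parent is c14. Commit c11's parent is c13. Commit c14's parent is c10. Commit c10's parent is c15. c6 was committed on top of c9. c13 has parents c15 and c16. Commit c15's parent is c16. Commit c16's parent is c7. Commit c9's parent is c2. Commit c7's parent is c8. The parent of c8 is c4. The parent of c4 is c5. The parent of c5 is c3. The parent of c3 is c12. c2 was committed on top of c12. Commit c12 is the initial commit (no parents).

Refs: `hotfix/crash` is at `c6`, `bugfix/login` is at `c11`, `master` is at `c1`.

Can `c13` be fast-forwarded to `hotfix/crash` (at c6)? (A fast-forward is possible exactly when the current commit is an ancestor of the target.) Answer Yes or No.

A fast-forward from c13 to c6 is possible iff c13 is an ancestor of c6.
Ancestors of c6: {c12, c2, c6, c9}.
c13 is not among them, so fast-forward is not possible.

No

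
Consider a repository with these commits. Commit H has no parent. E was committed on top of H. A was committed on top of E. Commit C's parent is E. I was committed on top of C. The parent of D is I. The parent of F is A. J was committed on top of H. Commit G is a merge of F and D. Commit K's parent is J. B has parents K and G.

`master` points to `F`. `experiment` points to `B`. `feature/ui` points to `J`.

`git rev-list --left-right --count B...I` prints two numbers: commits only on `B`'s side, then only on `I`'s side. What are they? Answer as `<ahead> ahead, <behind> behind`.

7 ahead, 0 behind

Reachable from B: {A, B, C, D, E, F, G, H, I, J, K}.
Reachable from I: {C, E, H, I}.
Only in B's history (ahead): {A, B, D, F, G, J, K} — 7.
Only in I's history (behind): {} — 0.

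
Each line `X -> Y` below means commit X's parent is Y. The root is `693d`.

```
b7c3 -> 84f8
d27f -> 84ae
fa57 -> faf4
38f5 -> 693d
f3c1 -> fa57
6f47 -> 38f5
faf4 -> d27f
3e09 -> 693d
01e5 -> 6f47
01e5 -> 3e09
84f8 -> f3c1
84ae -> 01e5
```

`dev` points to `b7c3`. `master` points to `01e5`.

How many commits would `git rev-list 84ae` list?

6

Walking parent pointers from 84ae: reachable set = {01e5, 38f5, 3e09, 693d, 6f47, 84ae}.
That is 6 commits.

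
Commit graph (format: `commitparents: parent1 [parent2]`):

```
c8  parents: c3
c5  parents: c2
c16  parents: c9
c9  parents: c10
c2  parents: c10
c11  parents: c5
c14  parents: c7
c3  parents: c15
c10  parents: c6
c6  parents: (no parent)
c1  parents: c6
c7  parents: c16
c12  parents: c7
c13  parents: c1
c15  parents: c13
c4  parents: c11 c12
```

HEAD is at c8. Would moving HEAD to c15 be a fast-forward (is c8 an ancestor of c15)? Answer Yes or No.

A fast-forward from c8 to c15 is possible iff c8 is an ancestor of c15.
Ancestors of c15: {c1, c13, c15, c6}.
c8 is not among them, so fast-forward is not possible.

No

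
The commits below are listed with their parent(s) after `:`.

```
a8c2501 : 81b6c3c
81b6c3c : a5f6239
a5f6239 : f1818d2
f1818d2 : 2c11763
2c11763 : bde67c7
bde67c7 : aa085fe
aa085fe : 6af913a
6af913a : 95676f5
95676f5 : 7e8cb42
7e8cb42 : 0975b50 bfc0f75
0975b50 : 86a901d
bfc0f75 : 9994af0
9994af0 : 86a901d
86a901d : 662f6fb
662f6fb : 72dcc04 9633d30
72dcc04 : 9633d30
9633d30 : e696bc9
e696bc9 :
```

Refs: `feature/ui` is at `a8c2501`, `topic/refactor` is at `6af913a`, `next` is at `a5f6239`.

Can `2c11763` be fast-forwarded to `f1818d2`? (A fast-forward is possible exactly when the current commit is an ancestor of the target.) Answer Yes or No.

Yes

A fast-forward from 2c11763 to f1818d2 is possible iff 2c11763 is an ancestor of f1818d2.
Ancestors of f1818d2: {0975b50, 2c11763, 662f6fb, 6af913a, 72dcc04, 7e8cb42, 86a901d, 95676f5, 9633d30, 9994af0, aa085fe, bde67c7, bfc0f75, e696bc9, f1818d2}.
2c11763 is among them, so fast-forward is possible.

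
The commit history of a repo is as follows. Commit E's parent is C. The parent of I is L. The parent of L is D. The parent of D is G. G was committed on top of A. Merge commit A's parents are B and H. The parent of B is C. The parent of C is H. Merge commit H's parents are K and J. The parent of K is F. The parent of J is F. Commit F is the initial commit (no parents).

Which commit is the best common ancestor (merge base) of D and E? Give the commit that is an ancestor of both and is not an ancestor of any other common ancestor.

Ancestors of D: {A, B, C, D, F, G, H, J, K}.
Ancestors of E: {C, E, F, H, J, K}.
Common ancestors: {C, F, H, J, K}.
Among these, C is not an ancestor of any other common ancestor — it is the merge base.

C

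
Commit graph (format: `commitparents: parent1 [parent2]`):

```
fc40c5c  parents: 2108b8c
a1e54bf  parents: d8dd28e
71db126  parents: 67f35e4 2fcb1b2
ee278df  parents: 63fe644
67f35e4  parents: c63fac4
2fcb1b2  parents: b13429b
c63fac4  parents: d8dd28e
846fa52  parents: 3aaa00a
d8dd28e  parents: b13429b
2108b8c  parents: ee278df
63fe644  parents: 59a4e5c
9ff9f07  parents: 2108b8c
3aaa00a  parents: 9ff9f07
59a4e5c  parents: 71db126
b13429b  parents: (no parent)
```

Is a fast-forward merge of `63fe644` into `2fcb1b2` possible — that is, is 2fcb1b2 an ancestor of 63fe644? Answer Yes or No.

A fast-forward from 2fcb1b2 to 63fe644 is possible iff 2fcb1b2 is an ancestor of 63fe644.
Ancestors of 63fe644: {2fcb1b2, 59a4e5c, 63fe644, 67f35e4, 71db126, b13429b, c63fac4, d8dd28e}.
2fcb1b2 is among them, so fast-forward is possible.

Yes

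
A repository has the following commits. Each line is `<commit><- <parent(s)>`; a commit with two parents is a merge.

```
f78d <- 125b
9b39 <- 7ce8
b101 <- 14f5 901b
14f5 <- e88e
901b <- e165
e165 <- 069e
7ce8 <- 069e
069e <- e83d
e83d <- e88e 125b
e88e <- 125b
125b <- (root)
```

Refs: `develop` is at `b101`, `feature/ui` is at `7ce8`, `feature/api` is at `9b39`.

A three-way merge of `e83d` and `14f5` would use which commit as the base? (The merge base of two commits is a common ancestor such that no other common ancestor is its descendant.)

Ancestors of e83d: {125b, e83d, e88e}.
Ancestors of 14f5: {125b, 14f5, e88e}.
Common ancestors: {125b, e88e}.
Among these, e88e is not an ancestor of any other common ancestor — it is the merge base.

e88e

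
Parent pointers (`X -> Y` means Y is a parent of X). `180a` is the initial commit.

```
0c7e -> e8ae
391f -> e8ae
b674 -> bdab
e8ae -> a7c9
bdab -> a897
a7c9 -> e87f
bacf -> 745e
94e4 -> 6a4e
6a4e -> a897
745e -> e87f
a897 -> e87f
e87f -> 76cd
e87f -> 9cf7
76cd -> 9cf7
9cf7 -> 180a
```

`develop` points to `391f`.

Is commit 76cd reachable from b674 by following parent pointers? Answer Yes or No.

Yes

Ancestors of b674 (commits reachable by following parents): {180a, 76cd, 9cf7, a897, b674, bdab, e87f}.
76cd is in that set, so it is an ancestor of b674.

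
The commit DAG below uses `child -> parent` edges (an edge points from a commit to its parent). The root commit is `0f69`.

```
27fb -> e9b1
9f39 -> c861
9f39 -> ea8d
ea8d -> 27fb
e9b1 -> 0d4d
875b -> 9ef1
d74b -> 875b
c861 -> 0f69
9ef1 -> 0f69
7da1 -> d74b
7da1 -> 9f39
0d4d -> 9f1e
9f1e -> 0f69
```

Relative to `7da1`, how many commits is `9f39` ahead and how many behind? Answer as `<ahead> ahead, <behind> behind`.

Reachable from 9f39: {0d4d, 0f69, 27fb, 9f1e, 9f39, c861, e9b1, ea8d}.
Reachable from 7da1: {0d4d, 0f69, 27fb, 7da1, 875b, 9ef1, 9f1e, 9f39, c861, d74b, e9b1, ea8d}.
Only in 9f39's history (ahead): {} — 0.
Only in 7da1's history (behind): {7da1, 875b, 9ef1, d74b} — 4.

0 ahead, 4 behind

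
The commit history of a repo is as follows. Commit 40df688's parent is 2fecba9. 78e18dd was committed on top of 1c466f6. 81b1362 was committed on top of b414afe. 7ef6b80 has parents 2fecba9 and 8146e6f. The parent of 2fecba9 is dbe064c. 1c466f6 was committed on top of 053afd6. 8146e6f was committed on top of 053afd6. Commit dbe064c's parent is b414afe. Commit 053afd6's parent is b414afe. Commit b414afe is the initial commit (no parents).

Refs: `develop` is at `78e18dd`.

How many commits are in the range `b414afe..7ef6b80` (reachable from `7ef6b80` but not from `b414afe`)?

5

Reachable from 7ef6b80: {053afd6, 2fecba9, 7ef6b80, 8146e6f, b414afe, dbe064c}.
Reachable from b414afe: {b414afe}.
In 7ef6b80's history but not b414afe's: {053afd6, 2fecba9, 7ef6b80, 8146e6f, dbe064c} — 5 commits.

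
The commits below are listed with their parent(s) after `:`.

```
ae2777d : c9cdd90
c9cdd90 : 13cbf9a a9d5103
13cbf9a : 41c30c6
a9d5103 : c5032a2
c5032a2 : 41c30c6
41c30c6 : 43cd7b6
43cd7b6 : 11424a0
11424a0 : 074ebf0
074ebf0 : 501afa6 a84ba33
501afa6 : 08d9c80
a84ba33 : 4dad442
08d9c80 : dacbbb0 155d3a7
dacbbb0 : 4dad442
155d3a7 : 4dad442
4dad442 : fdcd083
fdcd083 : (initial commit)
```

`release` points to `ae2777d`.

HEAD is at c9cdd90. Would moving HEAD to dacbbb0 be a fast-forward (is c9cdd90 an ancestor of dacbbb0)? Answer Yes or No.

A fast-forward from c9cdd90 to dacbbb0 is possible iff c9cdd90 is an ancestor of dacbbb0.
Ancestors of dacbbb0: {4dad442, dacbbb0, fdcd083}.
c9cdd90 is not among them, so fast-forward is not possible.

No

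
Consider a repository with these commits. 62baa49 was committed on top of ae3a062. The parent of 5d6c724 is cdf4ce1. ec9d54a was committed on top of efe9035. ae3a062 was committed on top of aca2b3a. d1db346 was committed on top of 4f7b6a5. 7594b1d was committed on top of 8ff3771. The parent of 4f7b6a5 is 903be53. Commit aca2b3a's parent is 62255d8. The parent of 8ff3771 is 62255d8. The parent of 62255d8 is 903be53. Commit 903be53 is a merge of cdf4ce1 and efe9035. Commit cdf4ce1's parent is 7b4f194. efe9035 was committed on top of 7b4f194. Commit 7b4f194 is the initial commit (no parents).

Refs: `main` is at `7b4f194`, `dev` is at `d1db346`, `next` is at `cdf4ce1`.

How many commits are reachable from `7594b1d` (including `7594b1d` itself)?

7

Walking parent pointers from 7594b1d: reachable set = {62255d8, 7594b1d, 7b4f194, 8ff3771, 903be53, cdf4ce1, efe9035}.
That is 7 commits.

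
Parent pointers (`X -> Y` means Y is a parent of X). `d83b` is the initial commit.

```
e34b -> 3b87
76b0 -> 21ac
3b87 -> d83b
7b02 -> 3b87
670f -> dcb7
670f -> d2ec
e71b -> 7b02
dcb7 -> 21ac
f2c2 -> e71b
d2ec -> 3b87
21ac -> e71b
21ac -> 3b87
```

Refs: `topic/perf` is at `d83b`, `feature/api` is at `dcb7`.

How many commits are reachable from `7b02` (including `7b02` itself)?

3

Walking parent pointers from 7b02: reachable set = {3b87, 7b02, d83b}.
That is 3 commits.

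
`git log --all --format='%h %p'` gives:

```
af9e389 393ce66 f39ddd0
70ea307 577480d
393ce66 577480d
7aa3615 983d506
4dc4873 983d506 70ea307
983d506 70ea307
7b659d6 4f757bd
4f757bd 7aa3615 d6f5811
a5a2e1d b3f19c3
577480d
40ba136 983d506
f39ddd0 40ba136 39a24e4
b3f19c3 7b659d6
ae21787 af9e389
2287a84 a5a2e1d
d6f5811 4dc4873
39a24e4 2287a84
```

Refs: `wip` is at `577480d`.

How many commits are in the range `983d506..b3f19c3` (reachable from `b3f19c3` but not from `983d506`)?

6

Reachable from b3f19c3: {4dc4873, 4f757bd, 577480d, 70ea307, 7aa3615, 7b659d6, 983d506, b3f19c3, d6f5811}.
Reachable from 983d506: {577480d, 70ea307, 983d506}.
In b3f19c3's history but not 983d506's: {4dc4873, 4f757bd, 7aa3615, 7b659d6, b3f19c3, d6f5811} — 6 commits.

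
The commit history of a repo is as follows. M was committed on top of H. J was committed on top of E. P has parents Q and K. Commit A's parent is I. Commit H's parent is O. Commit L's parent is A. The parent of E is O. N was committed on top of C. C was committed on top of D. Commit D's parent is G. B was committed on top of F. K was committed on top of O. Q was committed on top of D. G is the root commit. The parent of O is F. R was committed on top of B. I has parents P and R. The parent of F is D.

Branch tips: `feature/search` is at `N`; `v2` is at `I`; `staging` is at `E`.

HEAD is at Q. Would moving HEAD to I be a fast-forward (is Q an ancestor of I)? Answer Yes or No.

Yes

A fast-forward from Q to I is possible iff Q is an ancestor of I.
Ancestors of I: {B, D, F, G, I, K, O, P, Q, R}.
Q is among them, so fast-forward is possible.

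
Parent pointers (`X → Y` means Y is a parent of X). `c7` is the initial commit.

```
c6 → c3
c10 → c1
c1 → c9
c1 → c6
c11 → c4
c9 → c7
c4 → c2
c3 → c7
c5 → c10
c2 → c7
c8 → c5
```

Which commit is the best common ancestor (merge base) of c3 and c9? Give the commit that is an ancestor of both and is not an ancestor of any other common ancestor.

Ancestors of c3: {c3, c7}.
Ancestors of c9: {c7, c9}.
Common ancestors: {c7}.
The only common ancestor is c7, so it is the merge base.

c7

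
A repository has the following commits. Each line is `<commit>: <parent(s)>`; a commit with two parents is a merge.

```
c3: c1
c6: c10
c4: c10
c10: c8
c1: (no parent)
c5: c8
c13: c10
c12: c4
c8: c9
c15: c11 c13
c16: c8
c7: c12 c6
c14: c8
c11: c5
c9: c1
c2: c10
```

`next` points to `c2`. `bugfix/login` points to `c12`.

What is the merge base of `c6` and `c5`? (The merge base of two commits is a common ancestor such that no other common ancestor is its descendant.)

c8

Ancestors of c6: {c1, c10, c6, c8, c9}.
Ancestors of c5: {c1, c5, c8, c9}.
Common ancestors: {c1, c8, c9}.
Among these, c8 is not an ancestor of any other common ancestor — it is the merge base.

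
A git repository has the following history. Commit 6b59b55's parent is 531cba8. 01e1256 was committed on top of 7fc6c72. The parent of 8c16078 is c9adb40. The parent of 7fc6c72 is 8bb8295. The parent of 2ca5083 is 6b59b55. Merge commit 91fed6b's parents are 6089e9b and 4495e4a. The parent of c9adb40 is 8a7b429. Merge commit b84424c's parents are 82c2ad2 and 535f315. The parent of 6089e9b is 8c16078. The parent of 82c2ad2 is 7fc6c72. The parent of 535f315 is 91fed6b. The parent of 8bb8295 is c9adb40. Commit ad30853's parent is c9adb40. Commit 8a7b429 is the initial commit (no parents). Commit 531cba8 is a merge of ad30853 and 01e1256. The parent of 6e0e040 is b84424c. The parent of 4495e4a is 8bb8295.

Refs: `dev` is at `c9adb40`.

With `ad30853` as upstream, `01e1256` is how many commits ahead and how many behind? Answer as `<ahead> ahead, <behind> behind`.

Reachable from 01e1256: {01e1256, 7fc6c72, 8a7b429, 8bb8295, c9adb40}.
Reachable from ad30853: {8a7b429, ad30853, c9adb40}.
Only in 01e1256's history (ahead): {01e1256, 7fc6c72, 8bb8295} — 3.
Only in ad30853's history (behind): {ad30853} — 1.

3 ahead, 1 behind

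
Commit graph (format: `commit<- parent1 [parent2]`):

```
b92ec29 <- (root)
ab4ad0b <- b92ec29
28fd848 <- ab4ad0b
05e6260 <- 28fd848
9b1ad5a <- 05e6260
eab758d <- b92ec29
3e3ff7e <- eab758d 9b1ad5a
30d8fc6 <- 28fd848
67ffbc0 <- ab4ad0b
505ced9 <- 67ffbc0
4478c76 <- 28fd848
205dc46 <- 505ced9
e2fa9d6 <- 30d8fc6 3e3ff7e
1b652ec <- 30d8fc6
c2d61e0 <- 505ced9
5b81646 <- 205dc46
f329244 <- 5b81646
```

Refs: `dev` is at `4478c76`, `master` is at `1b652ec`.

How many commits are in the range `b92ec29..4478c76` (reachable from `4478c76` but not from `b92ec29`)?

3

Reachable from 4478c76: {28fd848, 4478c76, ab4ad0b, b92ec29}.
Reachable from b92ec29: {b92ec29}.
In 4478c76's history but not b92ec29's: {28fd848, 4478c76, ab4ad0b} — 3 commits.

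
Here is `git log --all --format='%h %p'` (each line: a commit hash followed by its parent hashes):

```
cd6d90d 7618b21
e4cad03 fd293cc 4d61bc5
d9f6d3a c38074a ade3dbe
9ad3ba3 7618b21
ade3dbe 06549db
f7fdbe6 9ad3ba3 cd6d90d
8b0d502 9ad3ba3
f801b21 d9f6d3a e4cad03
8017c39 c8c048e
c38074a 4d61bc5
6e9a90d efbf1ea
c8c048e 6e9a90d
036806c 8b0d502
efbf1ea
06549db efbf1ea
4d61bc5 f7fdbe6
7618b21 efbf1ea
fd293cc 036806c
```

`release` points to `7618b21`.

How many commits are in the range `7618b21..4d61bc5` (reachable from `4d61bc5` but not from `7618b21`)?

Reachable from 4d61bc5: {4d61bc5, 7618b21, 9ad3ba3, cd6d90d, efbf1ea, f7fdbe6}.
Reachable from 7618b21: {7618b21, efbf1ea}.
In 4d61bc5's history but not 7618b21's: {4d61bc5, 9ad3ba3, cd6d90d, f7fdbe6} — 4 commits.

4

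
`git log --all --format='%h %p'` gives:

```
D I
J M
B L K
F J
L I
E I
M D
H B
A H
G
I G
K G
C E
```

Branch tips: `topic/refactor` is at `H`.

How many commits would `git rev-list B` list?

5

Walking parent pointers from B: reachable set = {B, G, I, K, L}.
That is 5 commits.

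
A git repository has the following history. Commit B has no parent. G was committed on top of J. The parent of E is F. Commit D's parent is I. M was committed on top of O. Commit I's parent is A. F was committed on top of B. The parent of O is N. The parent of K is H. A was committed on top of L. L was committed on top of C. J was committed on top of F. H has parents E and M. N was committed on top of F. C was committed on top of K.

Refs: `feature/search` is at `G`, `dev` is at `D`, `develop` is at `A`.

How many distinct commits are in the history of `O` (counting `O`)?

4

Walking parent pointers from O: reachable set = {B, F, N, O}.
That is 4 commits.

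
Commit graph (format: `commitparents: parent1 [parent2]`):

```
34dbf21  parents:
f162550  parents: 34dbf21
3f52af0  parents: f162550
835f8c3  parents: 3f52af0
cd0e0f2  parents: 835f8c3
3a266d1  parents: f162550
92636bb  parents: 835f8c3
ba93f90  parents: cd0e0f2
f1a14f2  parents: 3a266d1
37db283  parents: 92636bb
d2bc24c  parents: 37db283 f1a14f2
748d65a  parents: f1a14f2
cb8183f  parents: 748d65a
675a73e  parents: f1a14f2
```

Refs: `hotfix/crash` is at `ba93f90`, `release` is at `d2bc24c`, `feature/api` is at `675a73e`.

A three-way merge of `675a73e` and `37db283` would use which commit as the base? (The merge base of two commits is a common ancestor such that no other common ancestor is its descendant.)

f162550

Ancestors of 675a73e: {34dbf21, 3a266d1, 675a73e, f162550, f1a14f2}.
Ancestors of 37db283: {34dbf21, 37db283, 3f52af0, 835f8c3, 92636bb, f162550}.
Common ancestors: {34dbf21, f162550}.
Among these, f162550 is not an ancestor of any other common ancestor — it is the merge base.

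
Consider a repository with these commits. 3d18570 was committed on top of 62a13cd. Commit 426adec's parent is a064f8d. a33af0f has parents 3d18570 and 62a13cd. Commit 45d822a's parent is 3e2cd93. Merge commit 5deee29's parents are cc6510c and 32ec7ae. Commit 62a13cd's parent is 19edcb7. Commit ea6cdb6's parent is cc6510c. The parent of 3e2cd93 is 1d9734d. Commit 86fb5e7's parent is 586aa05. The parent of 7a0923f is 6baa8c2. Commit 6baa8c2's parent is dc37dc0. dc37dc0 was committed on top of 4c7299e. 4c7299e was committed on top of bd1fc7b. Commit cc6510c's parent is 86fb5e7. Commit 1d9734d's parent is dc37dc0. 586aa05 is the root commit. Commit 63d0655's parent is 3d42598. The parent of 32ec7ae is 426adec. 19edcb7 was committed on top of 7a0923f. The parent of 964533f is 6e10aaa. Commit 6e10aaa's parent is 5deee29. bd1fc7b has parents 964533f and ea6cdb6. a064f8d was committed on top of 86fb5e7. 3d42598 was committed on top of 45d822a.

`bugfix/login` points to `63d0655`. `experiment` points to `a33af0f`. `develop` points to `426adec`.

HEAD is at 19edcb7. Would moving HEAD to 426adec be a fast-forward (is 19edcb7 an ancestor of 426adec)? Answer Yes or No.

A fast-forward from 19edcb7 to 426adec is possible iff 19edcb7 is an ancestor of 426adec.
Ancestors of 426adec: {426adec, 586aa05, 86fb5e7, a064f8d}.
19edcb7 is not among them, so fast-forward is not possible.

No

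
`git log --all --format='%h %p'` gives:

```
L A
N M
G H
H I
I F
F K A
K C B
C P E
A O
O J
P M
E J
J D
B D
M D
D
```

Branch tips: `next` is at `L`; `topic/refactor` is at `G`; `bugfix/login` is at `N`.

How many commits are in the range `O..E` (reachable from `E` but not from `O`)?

1

Reachable from E: {D, E, J}.
Reachable from O: {D, J, O}.
In E's history but not O's: {E} — 1 commit.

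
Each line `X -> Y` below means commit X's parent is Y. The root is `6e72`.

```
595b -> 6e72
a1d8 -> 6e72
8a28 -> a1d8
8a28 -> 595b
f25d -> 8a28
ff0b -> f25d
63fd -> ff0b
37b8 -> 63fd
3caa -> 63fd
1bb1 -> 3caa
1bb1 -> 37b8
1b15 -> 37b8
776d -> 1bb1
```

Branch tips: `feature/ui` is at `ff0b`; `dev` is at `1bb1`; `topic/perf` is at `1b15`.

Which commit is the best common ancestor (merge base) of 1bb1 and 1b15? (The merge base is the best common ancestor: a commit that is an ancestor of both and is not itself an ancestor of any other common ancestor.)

37b8

Ancestors of 1bb1: {1bb1, 37b8, 3caa, 595b, 63fd, 6e72, 8a28, a1d8, f25d, ff0b}.
Ancestors of 1b15: {1b15, 37b8, 595b, 63fd, 6e72, 8a28, a1d8, f25d, ff0b}.
Common ancestors: {37b8, 595b, 63fd, 6e72, 8a28, a1d8, f25d, ff0b}.
Among these, 37b8 is not an ancestor of any other common ancestor — it is the merge base.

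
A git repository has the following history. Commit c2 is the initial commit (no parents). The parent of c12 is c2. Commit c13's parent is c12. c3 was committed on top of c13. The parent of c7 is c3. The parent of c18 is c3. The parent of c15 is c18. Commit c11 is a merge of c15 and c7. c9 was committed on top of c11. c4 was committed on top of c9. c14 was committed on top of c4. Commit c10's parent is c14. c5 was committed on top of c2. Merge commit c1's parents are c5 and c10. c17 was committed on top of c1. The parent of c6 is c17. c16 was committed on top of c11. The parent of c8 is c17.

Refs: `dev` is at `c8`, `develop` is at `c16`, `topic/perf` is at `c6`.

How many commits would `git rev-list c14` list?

Walking parent pointers from c14: reachable set = {c11, c12, c13, c14, c15, c18, c2, c3, c4, c7, c9}.
That is 11 commits.

11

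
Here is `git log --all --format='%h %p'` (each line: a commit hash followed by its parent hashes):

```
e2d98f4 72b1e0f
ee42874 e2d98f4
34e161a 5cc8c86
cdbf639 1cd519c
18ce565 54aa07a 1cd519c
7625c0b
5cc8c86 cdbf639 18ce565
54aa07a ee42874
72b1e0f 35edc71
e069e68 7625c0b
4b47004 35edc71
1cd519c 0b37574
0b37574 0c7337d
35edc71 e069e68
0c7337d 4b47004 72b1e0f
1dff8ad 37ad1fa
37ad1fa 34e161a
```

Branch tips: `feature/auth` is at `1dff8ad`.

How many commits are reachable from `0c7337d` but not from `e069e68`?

4

Reachable from 0c7337d: {0c7337d, 35edc71, 4b47004, 72b1e0f, 7625c0b, e069e68}.
Reachable from e069e68: {7625c0b, e069e68}.
In 0c7337d's history but not e069e68's: {0c7337d, 35edc71, 4b47004, 72b1e0f} — 4 commits.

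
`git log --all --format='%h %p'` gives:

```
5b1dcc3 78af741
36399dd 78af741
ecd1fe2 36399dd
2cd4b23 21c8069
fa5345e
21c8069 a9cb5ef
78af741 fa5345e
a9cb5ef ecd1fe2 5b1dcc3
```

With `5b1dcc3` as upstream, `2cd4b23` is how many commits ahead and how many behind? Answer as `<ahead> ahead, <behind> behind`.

5 ahead, 0 behind

Reachable from 2cd4b23: {21c8069, 2cd4b23, 36399dd, 5b1dcc3, 78af741, a9cb5ef, ecd1fe2, fa5345e}.
Reachable from 5b1dcc3: {5b1dcc3, 78af741, fa5345e}.
Only in 2cd4b23's history (ahead): {21c8069, 2cd4b23, 36399dd, a9cb5ef, ecd1fe2} — 5.
Only in 5b1dcc3's history (behind): {} — 0.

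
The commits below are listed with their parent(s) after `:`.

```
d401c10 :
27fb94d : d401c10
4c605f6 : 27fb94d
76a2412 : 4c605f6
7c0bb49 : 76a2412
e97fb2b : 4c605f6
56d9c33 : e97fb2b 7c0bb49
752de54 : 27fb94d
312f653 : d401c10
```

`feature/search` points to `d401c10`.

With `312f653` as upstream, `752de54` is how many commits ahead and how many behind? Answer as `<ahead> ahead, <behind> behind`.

Reachable from 752de54: {27fb94d, 752de54, d401c10}.
Reachable from 312f653: {312f653, d401c10}.
Only in 752de54's history (ahead): {27fb94d, 752de54} — 2.
Only in 312f653's history (behind): {312f653} — 1.

2 ahead, 1 behind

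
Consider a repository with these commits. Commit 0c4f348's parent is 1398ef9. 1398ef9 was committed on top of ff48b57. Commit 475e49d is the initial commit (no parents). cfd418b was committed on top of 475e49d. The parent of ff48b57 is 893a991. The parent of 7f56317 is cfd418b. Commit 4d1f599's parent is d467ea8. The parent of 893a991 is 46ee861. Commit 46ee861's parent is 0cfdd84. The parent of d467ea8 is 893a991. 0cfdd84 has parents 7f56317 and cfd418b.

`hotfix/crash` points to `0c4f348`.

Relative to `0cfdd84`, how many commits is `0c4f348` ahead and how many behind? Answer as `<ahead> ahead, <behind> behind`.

Reachable from 0c4f348: {0c4f348, 0cfdd84, 1398ef9, 46ee861, 475e49d, 7f56317, 893a991, cfd418b, ff48b57}.
Reachable from 0cfdd84: {0cfdd84, 475e49d, 7f56317, cfd418b}.
Only in 0c4f348's history (ahead): {0c4f348, 1398ef9, 46ee861, 893a991, ff48b57} — 5.
Only in 0cfdd84's history (behind): {} — 0.

5 ahead, 0 behind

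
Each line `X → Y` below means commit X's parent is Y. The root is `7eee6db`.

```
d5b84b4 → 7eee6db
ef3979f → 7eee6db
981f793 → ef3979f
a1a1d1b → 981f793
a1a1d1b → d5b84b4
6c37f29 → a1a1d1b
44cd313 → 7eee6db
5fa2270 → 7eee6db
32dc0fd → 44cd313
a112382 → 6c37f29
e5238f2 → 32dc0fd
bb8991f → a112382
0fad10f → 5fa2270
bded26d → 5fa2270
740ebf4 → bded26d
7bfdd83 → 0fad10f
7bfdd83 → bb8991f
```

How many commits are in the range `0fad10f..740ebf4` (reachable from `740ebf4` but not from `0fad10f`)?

Reachable from 740ebf4: {5fa2270, 740ebf4, 7eee6db, bded26d}.
Reachable from 0fad10f: {0fad10f, 5fa2270, 7eee6db}.
In 740ebf4's history but not 0fad10f's: {740ebf4, bded26d} — 2 commits.

2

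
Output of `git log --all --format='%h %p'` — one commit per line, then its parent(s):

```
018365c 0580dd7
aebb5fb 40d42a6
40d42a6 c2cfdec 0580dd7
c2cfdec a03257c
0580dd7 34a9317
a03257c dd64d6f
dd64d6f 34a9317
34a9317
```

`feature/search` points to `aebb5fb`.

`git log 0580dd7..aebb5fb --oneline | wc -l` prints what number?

5

Reachable from aebb5fb: {0580dd7, 34a9317, 40d42a6, a03257c, aebb5fb, c2cfdec, dd64d6f}.
Reachable from 0580dd7: {0580dd7, 34a9317}.
In aebb5fb's history but not 0580dd7's: {40d42a6, a03257c, aebb5fb, c2cfdec, dd64d6f} — 5 commits.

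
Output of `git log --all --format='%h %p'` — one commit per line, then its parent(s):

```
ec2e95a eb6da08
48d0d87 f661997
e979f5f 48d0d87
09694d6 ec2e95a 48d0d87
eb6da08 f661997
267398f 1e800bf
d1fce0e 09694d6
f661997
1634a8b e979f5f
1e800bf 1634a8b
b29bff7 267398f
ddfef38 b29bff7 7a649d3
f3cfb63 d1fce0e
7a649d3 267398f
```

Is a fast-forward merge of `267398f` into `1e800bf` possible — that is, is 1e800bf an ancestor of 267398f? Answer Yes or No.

Yes

A fast-forward from 1e800bf to 267398f is possible iff 1e800bf is an ancestor of 267398f.
Ancestors of 267398f: {1634a8b, 1e800bf, 267398f, 48d0d87, e979f5f, f661997}.
1e800bf is among them, so fast-forward is possible.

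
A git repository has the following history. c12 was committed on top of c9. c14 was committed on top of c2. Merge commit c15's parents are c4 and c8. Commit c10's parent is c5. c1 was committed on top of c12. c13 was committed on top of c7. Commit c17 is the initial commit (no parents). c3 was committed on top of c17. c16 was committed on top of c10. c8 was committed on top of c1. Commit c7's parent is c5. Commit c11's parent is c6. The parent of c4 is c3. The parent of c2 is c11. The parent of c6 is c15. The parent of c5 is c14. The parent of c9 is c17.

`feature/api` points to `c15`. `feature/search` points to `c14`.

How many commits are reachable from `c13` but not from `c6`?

Reachable from c13: {c1, c11, c12, c13, c14, c15, c17, c2, c3, c4, c5, c6, c7, c8, c9}.
Reachable from c6: {c1, c12, c15, c17, c3, c4, c6, c8, c9}.
In c13's history but not c6's: {c11, c13, c14, c2, c5, c7} — 6 commits.

6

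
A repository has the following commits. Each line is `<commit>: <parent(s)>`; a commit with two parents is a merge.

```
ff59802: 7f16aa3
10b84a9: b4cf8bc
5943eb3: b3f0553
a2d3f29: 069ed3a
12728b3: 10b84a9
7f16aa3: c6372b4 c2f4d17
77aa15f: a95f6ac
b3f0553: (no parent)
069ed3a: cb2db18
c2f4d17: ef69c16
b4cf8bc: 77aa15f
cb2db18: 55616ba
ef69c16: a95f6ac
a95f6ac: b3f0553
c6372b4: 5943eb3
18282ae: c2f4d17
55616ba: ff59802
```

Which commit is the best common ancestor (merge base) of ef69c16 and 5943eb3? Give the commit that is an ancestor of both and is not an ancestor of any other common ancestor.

Ancestors of ef69c16: {a95f6ac, b3f0553, ef69c16}.
Ancestors of 5943eb3: {5943eb3, b3f0553}.
Common ancestors: {b3f0553}.
The only common ancestor is b3f0553, so it is the merge base.

b3f0553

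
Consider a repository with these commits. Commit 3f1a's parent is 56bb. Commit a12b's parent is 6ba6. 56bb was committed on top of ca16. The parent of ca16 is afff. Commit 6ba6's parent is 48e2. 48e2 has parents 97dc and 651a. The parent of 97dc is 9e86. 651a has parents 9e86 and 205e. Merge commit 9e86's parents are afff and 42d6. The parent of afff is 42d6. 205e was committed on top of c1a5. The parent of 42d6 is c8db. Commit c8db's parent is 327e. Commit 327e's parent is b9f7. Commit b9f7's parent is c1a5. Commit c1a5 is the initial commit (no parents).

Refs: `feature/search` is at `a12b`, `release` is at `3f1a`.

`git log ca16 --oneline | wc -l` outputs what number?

Walking parent pointers from ca16: reachable set = {327e, 42d6, afff, b9f7, c1a5, c8db, ca16}.
That is 7 commits.

7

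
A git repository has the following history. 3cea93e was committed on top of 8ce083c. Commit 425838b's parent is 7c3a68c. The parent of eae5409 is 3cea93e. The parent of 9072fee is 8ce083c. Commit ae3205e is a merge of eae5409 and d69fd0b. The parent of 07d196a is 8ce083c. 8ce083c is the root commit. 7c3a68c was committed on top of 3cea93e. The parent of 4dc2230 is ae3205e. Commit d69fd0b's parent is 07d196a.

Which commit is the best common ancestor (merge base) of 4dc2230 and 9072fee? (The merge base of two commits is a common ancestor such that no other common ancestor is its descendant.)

8ce083c

Ancestors of 4dc2230: {07d196a, 3cea93e, 4dc2230, 8ce083c, ae3205e, d69fd0b, eae5409}.
Ancestors of 9072fee: {8ce083c, 9072fee}.
Common ancestors: {8ce083c}.
The only common ancestor is 8ce083c, so it is the merge base.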